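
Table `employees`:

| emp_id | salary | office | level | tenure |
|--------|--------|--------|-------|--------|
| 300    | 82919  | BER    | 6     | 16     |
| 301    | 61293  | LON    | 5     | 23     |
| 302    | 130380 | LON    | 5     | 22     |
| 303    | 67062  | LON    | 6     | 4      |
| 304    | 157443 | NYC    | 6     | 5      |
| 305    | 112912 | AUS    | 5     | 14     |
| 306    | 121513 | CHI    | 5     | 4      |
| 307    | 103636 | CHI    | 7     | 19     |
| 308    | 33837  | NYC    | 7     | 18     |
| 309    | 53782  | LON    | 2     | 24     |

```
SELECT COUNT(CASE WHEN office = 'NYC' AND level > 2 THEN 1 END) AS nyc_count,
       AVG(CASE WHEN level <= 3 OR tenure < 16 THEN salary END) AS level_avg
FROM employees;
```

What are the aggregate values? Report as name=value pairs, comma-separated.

[nyc_count: office = 'NYC' AND level > 2]
emp_id=300: ✗
emp_id=301: ✗
emp_id=302: ✗
emp_id=303: ✗
emp_id=304: ✓ → 1
emp_id=305: ✗
emp_id=306: ✗
emp_id=307: ✗
emp_id=308: ✓ → 1
emp_id=309: ✗
nyc_count = COUNT(1, 1) = 2
—
[level_avg: level <= 3 OR tenure < 16]
emp_id=300: ✗
emp_id=301: ✗
emp_id=302: ✗
emp_id=303: ✓ → 67062
emp_id=304: ✓ → 157443
emp_id=305: ✓ → 112912
emp_id=306: ✓ → 121513
emp_id=307: ✗
emp_id=308: ✗
emp_id=309: ✓ → 53782
level_avg = (67062 + 157443 + 112912 + 121513 + 53782) / 5 = 102542.4

nyc_count=2, level_avg=102542.4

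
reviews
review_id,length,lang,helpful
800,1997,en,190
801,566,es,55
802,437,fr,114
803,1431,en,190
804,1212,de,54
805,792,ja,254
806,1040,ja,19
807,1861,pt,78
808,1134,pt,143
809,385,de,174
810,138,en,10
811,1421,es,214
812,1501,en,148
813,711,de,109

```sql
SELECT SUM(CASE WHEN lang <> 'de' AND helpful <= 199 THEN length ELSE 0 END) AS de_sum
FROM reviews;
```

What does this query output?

review_id=800: ✓ → 1997
review_id=801: ✓ → 566
review_id=802: ✓ → 437
review_id=803: ✓ → 1431
review_id=804: ✗
review_id=805: ✗
review_id=806: ✓ → 1040
review_id=807: ✓ → 1861
review_id=808: ✓ → 1134
review_id=809: ✗
review_id=810: ✓ → 138
review_id=811: ✗
review_id=812: ✓ → 1501
review_id=813: ✗
de_sum = 1997 + 566 + 437 + 1431 + 1040 + 1861 + 1134 + 138 + 1501 = 10105

10105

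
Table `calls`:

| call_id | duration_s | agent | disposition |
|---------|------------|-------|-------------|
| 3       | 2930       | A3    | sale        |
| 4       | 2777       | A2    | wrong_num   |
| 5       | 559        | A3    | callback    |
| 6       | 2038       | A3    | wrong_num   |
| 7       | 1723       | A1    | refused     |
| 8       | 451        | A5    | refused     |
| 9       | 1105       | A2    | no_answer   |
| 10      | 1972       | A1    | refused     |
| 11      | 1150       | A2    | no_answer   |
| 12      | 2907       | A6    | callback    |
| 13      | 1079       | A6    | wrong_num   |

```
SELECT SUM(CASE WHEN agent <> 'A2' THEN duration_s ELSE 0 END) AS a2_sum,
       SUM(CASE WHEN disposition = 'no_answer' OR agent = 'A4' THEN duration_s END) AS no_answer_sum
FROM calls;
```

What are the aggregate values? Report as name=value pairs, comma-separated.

a2_sum=13659, no_answer_sum=2255

[a2_sum: agent <> 'A2']
call_id=3: ✓ → 2930
call_id=4: ✗
call_id=5: ✓ → 559
call_id=6: ✓ → 2038
call_id=7: ✓ → 1723
call_id=8: ✓ → 451
call_id=9: ✗
call_id=10: ✓ → 1972
call_id=11: ✗
call_id=12: ✓ → 2907
call_id=13: ✓ → 1079
a2_sum = 2930 + 559 + 2038 + 1723 + 451 + 1972 + 2907 + 1079 = 13659
—
[no_answer_sum: disposition = 'no_answer' OR agent = 'A4']
call_id=3: ✗
call_id=4: ✗
call_id=5: ✗
call_id=6: ✗
call_id=7: ✗
call_id=8: ✗
call_id=9: ✓ → 1105
call_id=10: ✗
call_id=11: ✓ → 1150
call_id=12: ✗
call_id=13: ✗
no_answer_sum = 1105 + 1150 = 2255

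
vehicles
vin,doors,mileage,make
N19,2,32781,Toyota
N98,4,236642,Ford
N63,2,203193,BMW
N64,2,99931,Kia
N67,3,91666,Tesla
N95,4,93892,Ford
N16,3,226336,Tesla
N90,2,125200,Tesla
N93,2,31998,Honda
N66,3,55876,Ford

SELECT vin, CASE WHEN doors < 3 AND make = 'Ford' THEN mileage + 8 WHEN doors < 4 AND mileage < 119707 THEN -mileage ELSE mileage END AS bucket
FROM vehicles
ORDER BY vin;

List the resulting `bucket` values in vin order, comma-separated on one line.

226336, -32781, 203193, -99931, -55876, -91666, 125200, -31998, 93892, 236642

vin=N16: ELSE → 226336
vin=N19: doors < 4 AND mileage < 119707 → -32781
vin=N63: ELSE → 203193
vin=N64: doors < 4 AND mileage < 119707 → -99931
vin=N66: doors < 4 AND mileage < 119707 → -55876
vin=N67: doors < 4 AND mileage < 119707 → -91666
vin=N90: ELSE → 125200
vin=N93: doors < 4 AND mileage < 119707 → -31998
vin=N95: ELSE → 93892
vin=N98: ELSE → 236642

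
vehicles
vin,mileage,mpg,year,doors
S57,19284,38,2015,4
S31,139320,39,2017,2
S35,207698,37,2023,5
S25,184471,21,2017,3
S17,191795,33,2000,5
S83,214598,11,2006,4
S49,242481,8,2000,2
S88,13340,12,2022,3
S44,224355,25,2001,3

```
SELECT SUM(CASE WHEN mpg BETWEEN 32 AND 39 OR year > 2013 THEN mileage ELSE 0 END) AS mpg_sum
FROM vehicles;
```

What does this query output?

vin=S57: ✓ → 19284
vin=S31: ✓ → 139320
vin=S35: ✓ → 207698
vin=S25: ✓ → 184471
vin=S17: ✓ → 191795
vin=S83: ✗
vin=S49: ✗
vin=S88: ✓ → 13340
vin=S44: ✗
mpg_sum = 19284 + 139320 + 207698 + 184471 + 191795 + 13340 = 755908

755908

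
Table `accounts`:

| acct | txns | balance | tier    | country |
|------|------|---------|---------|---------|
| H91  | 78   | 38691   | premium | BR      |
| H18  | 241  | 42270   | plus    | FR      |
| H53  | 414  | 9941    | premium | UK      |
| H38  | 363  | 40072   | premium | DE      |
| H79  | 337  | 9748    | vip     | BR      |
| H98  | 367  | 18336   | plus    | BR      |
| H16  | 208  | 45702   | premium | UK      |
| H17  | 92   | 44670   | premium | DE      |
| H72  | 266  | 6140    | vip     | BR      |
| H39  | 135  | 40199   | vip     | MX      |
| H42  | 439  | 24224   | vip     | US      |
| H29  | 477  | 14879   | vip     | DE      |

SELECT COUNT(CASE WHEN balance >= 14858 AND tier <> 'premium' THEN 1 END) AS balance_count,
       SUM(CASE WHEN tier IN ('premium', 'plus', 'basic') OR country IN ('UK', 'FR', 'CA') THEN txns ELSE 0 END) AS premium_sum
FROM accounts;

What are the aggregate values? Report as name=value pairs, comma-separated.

balance_count=5, premium_sum=1763

[balance_count: balance >= 14858 AND tier <> 'premium']
acct=H91: ✗
acct=H18: ✓ → 1
acct=H53: ✗
acct=H38: ✗
acct=H79: ✗
acct=H98: ✓ → 1
acct=H16: ✗
acct=H17: ✗
acct=H72: ✗
acct=H39: ✓ → 1
acct=H42: ✓ → 1
acct=H29: ✓ → 1
balance_count = COUNT(1, 1, 1, 1, 1) = 5
—
[premium_sum: tier IN ('premium', 'plus', 'basic') OR country IN ('UK', 'FR', 'CA')]
acct=H91: ✓ → 78
acct=H18: ✓ → 241
acct=H53: ✓ → 414
acct=H38: ✓ → 363
acct=H79: ✗
acct=H98: ✓ → 367
acct=H16: ✓ → 208
acct=H17: ✓ → 92
acct=H72: ✗
acct=H39: ✗
acct=H42: ✗
acct=H29: ✗
premium_sum = 78 + 241 + 414 + 363 + 367 + 208 + 92 = 1763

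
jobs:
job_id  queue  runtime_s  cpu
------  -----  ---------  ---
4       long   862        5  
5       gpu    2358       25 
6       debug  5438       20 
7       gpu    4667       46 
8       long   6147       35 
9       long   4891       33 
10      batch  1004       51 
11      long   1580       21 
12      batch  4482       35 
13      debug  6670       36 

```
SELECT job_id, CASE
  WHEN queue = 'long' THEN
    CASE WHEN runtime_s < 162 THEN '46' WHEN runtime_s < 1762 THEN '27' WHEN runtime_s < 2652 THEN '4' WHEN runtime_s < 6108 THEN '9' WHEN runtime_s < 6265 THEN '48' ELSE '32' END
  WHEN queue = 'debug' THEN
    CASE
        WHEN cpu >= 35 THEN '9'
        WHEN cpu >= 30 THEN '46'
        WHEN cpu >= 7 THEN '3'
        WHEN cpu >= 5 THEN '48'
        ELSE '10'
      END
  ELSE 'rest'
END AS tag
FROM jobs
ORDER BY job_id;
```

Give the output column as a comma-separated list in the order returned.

27, rest, 3, rest, 48, 9, rest, 27, rest, 9

job_id=4: queue='long' → inner[runtime_s < 1762] → 27
job_id=5: queue='gpu' → outer ELSE → rest
job_id=6: queue='debug' → inner[cpu >= 7] → 3
job_id=7: queue='gpu' → outer ELSE → rest
job_id=8: queue='long' → inner[runtime_s < 6265] → 48
job_id=9: queue='long' → inner[runtime_s < 6108] → 9
job_id=10: queue='batch' → outer ELSE → rest
job_id=11: queue='long' → inner[runtime_s < 1762] → 27
job_id=12: queue='batch' → outer ELSE → rest
job_id=13: queue='debug' → inner[cpu >= 35] → 9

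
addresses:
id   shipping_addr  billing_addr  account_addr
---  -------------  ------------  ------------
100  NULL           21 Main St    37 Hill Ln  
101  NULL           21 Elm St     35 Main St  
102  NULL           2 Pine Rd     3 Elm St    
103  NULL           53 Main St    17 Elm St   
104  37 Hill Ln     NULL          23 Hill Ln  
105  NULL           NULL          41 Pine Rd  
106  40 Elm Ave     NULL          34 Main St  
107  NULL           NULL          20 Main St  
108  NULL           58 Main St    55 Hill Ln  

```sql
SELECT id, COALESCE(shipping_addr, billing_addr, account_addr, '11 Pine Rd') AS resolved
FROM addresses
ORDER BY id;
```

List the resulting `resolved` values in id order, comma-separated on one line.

21 Main St, 21 Elm St, 2 Pine Rd, 53 Main St, 37 Hill Ln, 41 Pine Rd, 40 Elm Ave, 20 Main St, 58 Main St

id=100: shipping_addr=NULL, billing_addr=21 Main St → 21 Main St
id=101: shipping_addr=NULL, billing_addr=21 Elm St → 21 Elm St
id=102: shipping_addr=NULL, billing_addr=2 Pine Rd → 2 Pine Rd
id=103: shipping_addr=NULL, billing_addr=53 Main St → 53 Main St
id=104: shipping_addr=37 Hill Ln → 37 Hill Ln
id=105: shipping_addr=NULL, billing_addr=NULL, account_addr=41 Pine Rd → 41 Pine Rd
id=106: shipping_addr=40 Elm Ave → 40 Elm Ave
id=107: shipping_addr=NULL, billing_addr=NULL, account_addr=20 Main St → 20 Main St
id=108: shipping_addr=NULL, billing_addr=58 Main St → 58 Main St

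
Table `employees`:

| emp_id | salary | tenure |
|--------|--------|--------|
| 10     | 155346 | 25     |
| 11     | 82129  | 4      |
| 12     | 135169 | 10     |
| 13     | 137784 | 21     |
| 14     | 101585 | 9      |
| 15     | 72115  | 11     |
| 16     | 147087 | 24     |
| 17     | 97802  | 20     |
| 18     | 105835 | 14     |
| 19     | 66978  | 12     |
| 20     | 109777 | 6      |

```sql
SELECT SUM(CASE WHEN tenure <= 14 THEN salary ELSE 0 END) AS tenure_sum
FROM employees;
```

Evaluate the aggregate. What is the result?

emp_id=10: ✗
emp_id=11: ✓ → 82129
emp_id=12: ✓ → 135169
emp_id=13: ✗
emp_id=14: ✓ → 101585
emp_id=15: ✓ → 72115
emp_id=16: ✗
emp_id=17: ✗
emp_id=18: ✓ → 105835
emp_id=19: ✓ → 66978
emp_id=20: ✓ → 109777
tenure_sum = 82129 + 135169 + 101585 + 72115 + 105835 + 66978 + 109777 = 673588

673588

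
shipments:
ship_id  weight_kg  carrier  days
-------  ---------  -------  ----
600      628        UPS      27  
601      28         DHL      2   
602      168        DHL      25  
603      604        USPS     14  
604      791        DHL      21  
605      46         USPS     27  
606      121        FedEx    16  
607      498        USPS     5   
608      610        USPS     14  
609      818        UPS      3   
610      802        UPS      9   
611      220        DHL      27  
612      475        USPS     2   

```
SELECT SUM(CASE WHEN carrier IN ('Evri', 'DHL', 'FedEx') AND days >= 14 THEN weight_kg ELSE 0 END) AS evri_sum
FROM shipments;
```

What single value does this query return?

1300

ship_id=600: ✗
ship_id=601: ✗
ship_id=602: ✓ → 168
ship_id=603: ✗
ship_id=604: ✓ → 791
ship_id=605: ✗
ship_id=606: ✓ → 121
ship_id=607: ✗
ship_id=608: ✗
ship_id=609: ✗
ship_id=610: ✗
ship_id=611: ✓ → 220
ship_id=612: ✗
evri_sum = 168 + 791 + 121 + 220 = 1300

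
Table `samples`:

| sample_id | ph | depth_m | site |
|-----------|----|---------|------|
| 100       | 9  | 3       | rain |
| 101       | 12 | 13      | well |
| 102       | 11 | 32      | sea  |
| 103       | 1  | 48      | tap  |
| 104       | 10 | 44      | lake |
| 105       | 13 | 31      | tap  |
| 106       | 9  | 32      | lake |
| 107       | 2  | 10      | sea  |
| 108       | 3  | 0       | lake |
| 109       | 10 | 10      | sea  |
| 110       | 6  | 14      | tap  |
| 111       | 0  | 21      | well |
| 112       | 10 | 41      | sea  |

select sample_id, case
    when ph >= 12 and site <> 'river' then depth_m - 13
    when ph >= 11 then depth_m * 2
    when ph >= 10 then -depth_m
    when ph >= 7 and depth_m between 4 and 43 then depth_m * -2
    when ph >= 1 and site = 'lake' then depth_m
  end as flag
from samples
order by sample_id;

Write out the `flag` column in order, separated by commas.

sample_id=100: (no match → NULL) → NULL
sample_id=101: ph >= 12 and site <> 'river' → 0
sample_id=102: ph >= 11 → 64
sample_id=103: (no match → NULL) → NULL
sample_id=104: ph >= 10 → -44
sample_id=105: ph >= 12 and site <> 'river' → 18
sample_id=106: ph >= 7 and depth_m between 4 and 43 → -64
sample_id=107: (no match → NULL) → NULL
sample_id=108: ph >= 1 and site = 'lake' → 0
sample_id=109: ph >= 10 → -10
sample_id=110: (no match → NULL) → NULL
sample_id=111: (no match → NULL) → NULL
sample_id=112: ph >= 10 → -41

NULL, 0, 64, NULL, -44, 18, -64, NULL, 0, -10, NULL, NULL, -41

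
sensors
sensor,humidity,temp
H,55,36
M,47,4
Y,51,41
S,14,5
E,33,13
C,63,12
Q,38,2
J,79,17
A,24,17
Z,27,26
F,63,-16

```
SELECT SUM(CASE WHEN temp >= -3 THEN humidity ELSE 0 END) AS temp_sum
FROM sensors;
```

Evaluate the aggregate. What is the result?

sensor=H: ✓ → 55
sensor=M: ✓ → 47
sensor=Y: ✓ → 51
sensor=S: ✓ → 14
sensor=E: ✓ → 33
sensor=C: ✓ → 63
sensor=Q: ✓ → 38
sensor=J: ✓ → 79
sensor=A: ✓ → 24
sensor=Z: ✓ → 27
sensor=F: ✗
temp_sum = 55 + 47 + 51 + 14 + 33 + 63 + 38 + 79 + 24 + 27 = 431

431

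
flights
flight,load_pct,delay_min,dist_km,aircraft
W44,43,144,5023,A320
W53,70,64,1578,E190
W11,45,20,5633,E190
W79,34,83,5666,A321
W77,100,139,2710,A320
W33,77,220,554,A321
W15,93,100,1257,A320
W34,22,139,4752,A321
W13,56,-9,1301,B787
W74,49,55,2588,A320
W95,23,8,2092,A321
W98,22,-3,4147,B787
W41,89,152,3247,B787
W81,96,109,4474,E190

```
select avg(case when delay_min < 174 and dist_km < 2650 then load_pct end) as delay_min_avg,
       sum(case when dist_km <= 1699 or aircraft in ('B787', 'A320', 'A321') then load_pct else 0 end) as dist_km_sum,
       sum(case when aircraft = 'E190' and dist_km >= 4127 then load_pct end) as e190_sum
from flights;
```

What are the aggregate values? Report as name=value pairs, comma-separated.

delay_min_avg=58.2, dist_km_sum=678, e190_sum=141

[delay_min_avg: delay_min < 174 and dist_km < 2650]
flight=W44: ✗
flight=W53: ✓ → 70
flight=W11: ✗
flight=W79: ✗
flight=W77: ✗
flight=W33: ✗
flight=W15: ✓ → 93
flight=W34: ✗
flight=W13: ✓ → 56
flight=W74: ✓ → 49
flight=W95: ✓ → 23
flight=W98: ✗
flight=W41: ✗
flight=W81: ✗
delay_min_avg = (70 + 93 + 56 + 49 + 23) / 5 = 58.2
—
[dist_km_sum: dist_km <= 1699 or aircraft in ('B787', 'A320', 'A321')]
flight=W44: ✓ → 43
flight=W53: ✓ → 70
flight=W11: ✗
flight=W79: ✓ → 34
flight=W77: ✓ → 100
flight=W33: ✓ → 77
flight=W15: ✓ → 93
flight=W34: ✓ → 22
flight=W13: ✓ → 56
flight=W74: ✓ → 49
flight=W95: ✓ → 23
flight=W98: ✓ → 22
flight=W41: ✓ → 89
flight=W81: ✗
dist_km_sum = 43 + 70 + 34 + 100 + 77 + 93 + 22 + 56 + 49 + 23 + 22 + 89 = 678
—
[e190_sum: aircraft = 'E190' and dist_km >= 4127]
flight=W44: ✗
flight=W53: ✗
flight=W11: ✓ → 45
flight=W79: ✗
flight=W77: ✗
flight=W33: ✗
flight=W15: ✗
flight=W34: ✗
flight=W13: ✗
flight=W74: ✗
flight=W95: ✗
flight=W98: ✗
flight=W41: ✗
flight=W81: ✓ → 96
e190_sum = 45 + 96 = 141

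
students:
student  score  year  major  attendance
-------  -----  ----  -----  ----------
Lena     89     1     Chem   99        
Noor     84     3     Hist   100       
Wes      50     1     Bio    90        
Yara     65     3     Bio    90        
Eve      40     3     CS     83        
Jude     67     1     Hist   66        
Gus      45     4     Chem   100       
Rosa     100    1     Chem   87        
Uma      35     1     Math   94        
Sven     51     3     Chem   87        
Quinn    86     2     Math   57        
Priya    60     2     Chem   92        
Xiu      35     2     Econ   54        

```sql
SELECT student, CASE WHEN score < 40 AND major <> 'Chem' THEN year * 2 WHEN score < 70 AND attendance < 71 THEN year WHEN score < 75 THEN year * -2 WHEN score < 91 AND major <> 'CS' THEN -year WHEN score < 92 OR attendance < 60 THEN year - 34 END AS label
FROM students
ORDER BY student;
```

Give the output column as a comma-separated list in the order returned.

student=Eve: score < 75 → -6
student=Gus: score < 75 → -8
student=Jude: score < 70 AND attendance < 71 → 1
student=Lena: score < 91 AND major <> 'CS' → -1
student=Noor: score < 91 AND major <> 'CS' → -3
student=Priya: score < 75 → -4
student=Quinn: score < 91 AND major <> 'CS' → -2
student=Rosa: (no match → NULL) → NULL
student=Sven: score < 75 → -6
student=Uma: score < 40 AND major <> 'Chem' → 2
student=Wes: score < 75 → -2
student=Xiu: score < 40 AND major <> 'Chem' → 4
student=Yara: score < 75 → -6

-6, -8, 1, -1, -3, -4, -2, NULL, -6, 2, -2, 4, -6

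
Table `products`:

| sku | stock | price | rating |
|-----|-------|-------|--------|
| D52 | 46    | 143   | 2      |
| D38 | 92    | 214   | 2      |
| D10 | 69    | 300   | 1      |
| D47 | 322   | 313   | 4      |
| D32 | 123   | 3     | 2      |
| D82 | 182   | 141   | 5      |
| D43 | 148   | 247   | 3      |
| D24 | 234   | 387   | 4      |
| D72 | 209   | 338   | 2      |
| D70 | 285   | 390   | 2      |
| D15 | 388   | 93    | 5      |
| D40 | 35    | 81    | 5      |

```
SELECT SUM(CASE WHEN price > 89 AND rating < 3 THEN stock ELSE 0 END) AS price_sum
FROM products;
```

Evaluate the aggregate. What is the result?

701

sku=D52: ✓ → 46
sku=D38: ✓ → 92
sku=D10: ✓ → 69
sku=D47: ✗
sku=D32: ✗
sku=D82: ✗
sku=D43: ✗
sku=D24: ✗
sku=D72: ✓ → 209
sku=D70: ✓ → 285
sku=D15: ✗
sku=D40: ✗
price_sum = 46 + 92 + 69 + 209 + 285 = 701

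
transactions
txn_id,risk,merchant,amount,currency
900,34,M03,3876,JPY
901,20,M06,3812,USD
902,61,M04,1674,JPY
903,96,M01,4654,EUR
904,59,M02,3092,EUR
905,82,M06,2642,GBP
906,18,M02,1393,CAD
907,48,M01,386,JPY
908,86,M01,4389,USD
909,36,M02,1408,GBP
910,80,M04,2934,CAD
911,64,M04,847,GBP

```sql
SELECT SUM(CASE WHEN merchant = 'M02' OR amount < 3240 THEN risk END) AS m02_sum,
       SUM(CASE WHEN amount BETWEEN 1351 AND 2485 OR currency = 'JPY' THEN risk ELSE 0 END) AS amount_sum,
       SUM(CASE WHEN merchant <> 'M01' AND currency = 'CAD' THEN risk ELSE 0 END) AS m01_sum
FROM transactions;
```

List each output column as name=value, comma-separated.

[m02_sum: merchant = 'M02' OR amount < 3240]
txn_id=900: ✗
txn_id=901: ✗
txn_id=902: ✓ → 61
txn_id=903: ✗
txn_id=904: ✓ → 59
txn_id=905: ✓ → 82
txn_id=906: ✓ → 18
txn_id=907: ✓ → 48
txn_id=908: ✗
txn_id=909: ✓ → 36
txn_id=910: ✓ → 80
txn_id=911: ✓ → 64
m02_sum = 61 + 59 + 82 + 18 + 48 + 36 + 80 + 64 = 448
—
[amount_sum: amount BETWEEN 1351 AND 2485 OR currency = 'JPY']
txn_id=900: ✓ → 34
txn_id=901: ✗
txn_id=902: ✓ → 61
txn_id=903: ✗
txn_id=904: ✗
txn_id=905: ✗
txn_id=906: ✓ → 18
txn_id=907: ✓ → 48
txn_id=908: ✗
txn_id=909: ✓ → 36
txn_id=910: ✗
txn_id=911: ✗
amount_sum = 34 + 61 + 18 + 48 + 36 = 197
—
[m01_sum: merchant <> 'M01' AND currency = 'CAD']
txn_id=900: ✗
txn_id=901: ✗
txn_id=902: ✗
txn_id=903: ✗
txn_id=904: ✗
txn_id=905: ✗
txn_id=906: ✓ → 18
txn_id=907: ✗
txn_id=908: ✗
txn_id=909: ✗
txn_id=910: ✓ → 80
txn_id=911: ✗
m01_sum = 18 + 80 = 98

m02_sum=448, amount_sum=197, m01_sum=98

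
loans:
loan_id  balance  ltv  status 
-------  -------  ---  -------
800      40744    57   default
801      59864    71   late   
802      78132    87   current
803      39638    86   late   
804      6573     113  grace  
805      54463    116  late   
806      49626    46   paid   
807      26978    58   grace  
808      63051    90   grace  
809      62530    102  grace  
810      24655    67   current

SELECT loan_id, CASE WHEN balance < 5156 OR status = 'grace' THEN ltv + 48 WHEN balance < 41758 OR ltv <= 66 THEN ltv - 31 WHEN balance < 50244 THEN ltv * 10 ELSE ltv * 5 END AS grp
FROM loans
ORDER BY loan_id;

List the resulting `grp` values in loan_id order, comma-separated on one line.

26, 355, 435, 55, 161, 580, 15, 106, 138, 150, 36

loan_id=800: balance < 41758 OR ltv <= 66 → 26
loan_id=801: ELSE → 355
loan_id=802: ELSE → 435
loan_id=803: balance < 41758 OR ltv <= 66 → 55
loan_id=804: balance < 5156 OR status = 'grace' → 161
loan_id=805: ELSE → 580
loan_id=806: balance < 41758 OR ltv <= 66 → 15
loan_id=807: balance < 5156 OR status = 'grace' → 106
loan_id=808: balance < 5156 OR status = 'grace' → 138
loan_id=809: balance < 5156 OR status = 'grace' → 150
loan_id=810: balance < 41758 OR ltv <= 66 → 36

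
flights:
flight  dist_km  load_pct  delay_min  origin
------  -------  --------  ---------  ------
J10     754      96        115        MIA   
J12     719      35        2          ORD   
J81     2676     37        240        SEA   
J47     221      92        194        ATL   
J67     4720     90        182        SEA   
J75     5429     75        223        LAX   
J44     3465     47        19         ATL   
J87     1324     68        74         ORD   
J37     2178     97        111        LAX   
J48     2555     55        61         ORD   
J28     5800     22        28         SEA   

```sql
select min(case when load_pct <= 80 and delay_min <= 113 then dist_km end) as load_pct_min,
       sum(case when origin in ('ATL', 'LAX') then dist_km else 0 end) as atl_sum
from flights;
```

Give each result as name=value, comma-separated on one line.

load_pct_min=719, atl_sum=11293

[load_pct_min: load_pct <= 80 and delay_min <= 113]
flight=J10: ✗
flight=J12: ✓ → 719
flight=J81: ✗
flight=J47: ✗
flight=J67: ✗
flight=J75: ✗
flight=J44: ✓ → 3465
flight=J87: ✓ → 1324
flight=J37: ✗
flight=J48: ✓ → 2555
flight=J28: ✓ → 5800
load_pct_min = MIN(719, 3465, 1324, 2555, 5800) = 719
—
[atl_sum: origin in ('ATL', 'LAX')]
flight=J10: ✗
flight=J12: ✗
flight=J81: ✗
flight=J47: ✓ → 221
flight=J67: ✗
flight=J75: ✓ → 5429
flight=J44: ✓ → 3465
flight=J87: ✗
flight=J37: ✓ → 2178
flight=J48: ✗
flight=J28: ✗
atl_sum = 221 + 5429 + 3465 + 2178 = 11293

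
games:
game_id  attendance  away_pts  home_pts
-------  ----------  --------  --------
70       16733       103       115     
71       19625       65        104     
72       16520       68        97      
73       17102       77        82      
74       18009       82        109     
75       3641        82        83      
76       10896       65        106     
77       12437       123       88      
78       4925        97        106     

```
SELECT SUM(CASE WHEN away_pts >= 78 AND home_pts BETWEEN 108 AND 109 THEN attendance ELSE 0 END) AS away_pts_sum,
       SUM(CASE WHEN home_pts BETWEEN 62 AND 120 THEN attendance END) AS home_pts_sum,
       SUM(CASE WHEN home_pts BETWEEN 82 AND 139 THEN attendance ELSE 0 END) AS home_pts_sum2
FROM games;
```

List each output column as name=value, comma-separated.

away_pts_sum=18009, home_pts_sum=119888, home_pts_sum2=119888

[away_pts_sum: away_pts >= 78 AND home_pts BETWEEN 108 AND 109]
game_id=70: ✗
game_id=71: ✗
game_id=72: ✗
game_id=73: ✗
game_id=74: ✓ → 18009
game_id=75: ✗
game_id=76: ✗
game_id=77: ✗
game_id=78: ✗
away_pts_sum = 18009
—
[home_pts_sum: home_pts BETWEEN 62 AND 120]
game_id=70: ✓ → 16733
game_id=71: ✓ → 19625
game_id=72: ✓ → 16520
game_id=73: ✓ → 17102
game_id=74: ✓ → 18009
game_id=75: ✓ → 3641
game_id=76: ✓ → 10896
game_id=77: ✓ → 12437
game_id=78: ✓ → 4925
home_pts_sum = 16733 + 19625 + 16520 + 17102 + 18009 + 3641 + 10896 + 12437 + 4925 = 119888
—
[home_pts_sum2: home_pts BETWEEN 82 AND 139]
game_id=70: ✓ → 16733
game_id=71: ✓ → 19625
game_id=72: ✓ → 16520
game_id=73: ✓ → 17102
game_id=74: ✓ → 18009
game_id=75: ✓ → 3641
game_id=76: ✓ → 10896
game_id=77: ✓ → 12437
game_id=78: ✓ → 4925
home_pts_sum2 = 16733 + 19625 + 16520 + 17102 + 18009 + 3641 + 10896 + 12437 + 4925 = 119888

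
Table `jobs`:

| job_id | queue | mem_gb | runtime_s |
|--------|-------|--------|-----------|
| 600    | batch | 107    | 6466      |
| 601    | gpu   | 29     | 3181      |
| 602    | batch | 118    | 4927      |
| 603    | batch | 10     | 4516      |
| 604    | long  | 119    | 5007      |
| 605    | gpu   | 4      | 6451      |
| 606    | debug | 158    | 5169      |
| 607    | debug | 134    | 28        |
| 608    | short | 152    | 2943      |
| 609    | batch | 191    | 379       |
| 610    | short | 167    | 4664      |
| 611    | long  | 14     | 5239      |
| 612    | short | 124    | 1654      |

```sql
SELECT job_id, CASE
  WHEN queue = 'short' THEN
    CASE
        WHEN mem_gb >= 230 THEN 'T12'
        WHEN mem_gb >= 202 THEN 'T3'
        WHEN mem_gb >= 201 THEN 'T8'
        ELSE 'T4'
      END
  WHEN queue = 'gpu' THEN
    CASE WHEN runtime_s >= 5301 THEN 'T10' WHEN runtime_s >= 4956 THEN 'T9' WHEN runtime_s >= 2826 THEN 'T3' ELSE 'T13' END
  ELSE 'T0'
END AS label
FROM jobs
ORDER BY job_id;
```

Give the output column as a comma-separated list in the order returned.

job_id=600: queue='batch' → outer ELSE → T0
job_id=601: queue='gpu' → inner[runtime_s >= 2826] → T3
job_id=602: queue='batch' → outer ELSE → T0
job_id=603: queue='batch' → outer ELSE → T0
job_id=604: queue='long' → outer ELSE → T0
job_id=605: queue='gpu' → inner[runtime_s >= 5301] → T10
job_id=606: queue='debug' → outer ELSE → T0
job_id=607: queue='debug' → outer ELSE → T0
job_id=608: queue='short' → inner[ELSE] → T4
job_id=609: queue='batch' → outer ELSE → T0
job_id=610: queue='short' → inner[ELSE] → T4
job_id=611: queue='long' → outer ELSE → T0
job_id=612: queue='short' → inner[ELSE] → T4

T0, T3, T0, T0, T0, T10, T0, T0, T4, T0, T4, T0, T4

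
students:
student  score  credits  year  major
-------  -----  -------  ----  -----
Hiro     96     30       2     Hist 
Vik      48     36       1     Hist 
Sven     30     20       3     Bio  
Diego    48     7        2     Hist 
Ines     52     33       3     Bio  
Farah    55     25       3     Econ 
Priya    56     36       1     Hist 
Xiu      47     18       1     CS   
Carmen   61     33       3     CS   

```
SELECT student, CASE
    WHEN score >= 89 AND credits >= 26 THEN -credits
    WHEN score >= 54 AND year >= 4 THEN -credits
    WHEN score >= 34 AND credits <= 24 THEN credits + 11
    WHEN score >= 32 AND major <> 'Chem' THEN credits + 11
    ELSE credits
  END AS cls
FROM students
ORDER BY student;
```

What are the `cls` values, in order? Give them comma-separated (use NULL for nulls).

44, 18, 36, -30, 44, 47, 20, 47, 29

student=Carmen: score >= 32 AND major <> 'Chem' → 44
student=Diego: score >= 34 AND credits <= 24 → 18
student=Farah: score >= 32 AND major <> 'Chem' → 36
student=Hiro: score >= 89 AND credits >= 26 → -30
student=Ines: score >= 32 AND major <> 'Chem' → 44
student=Priya: score >= 32 AND major <> 'Chem' → 47
student=Sven: ELSE → 20
student=Vik: score >= 32 AND major <> 'Chem' → 47
student=Xiu: score >= 34 AND credits <= 24 → 29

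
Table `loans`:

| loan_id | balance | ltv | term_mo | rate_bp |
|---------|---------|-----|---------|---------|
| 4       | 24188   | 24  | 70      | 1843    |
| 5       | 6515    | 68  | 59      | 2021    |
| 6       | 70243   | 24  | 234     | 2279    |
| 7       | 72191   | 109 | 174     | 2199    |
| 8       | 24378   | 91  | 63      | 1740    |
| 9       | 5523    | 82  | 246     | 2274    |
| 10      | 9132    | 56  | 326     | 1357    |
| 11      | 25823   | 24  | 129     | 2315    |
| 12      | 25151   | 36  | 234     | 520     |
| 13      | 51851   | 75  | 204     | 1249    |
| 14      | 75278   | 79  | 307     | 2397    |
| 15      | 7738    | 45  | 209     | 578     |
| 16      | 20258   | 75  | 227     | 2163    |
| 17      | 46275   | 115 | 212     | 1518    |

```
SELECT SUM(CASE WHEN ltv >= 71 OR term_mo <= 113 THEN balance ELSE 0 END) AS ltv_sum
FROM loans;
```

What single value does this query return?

loan_id=4: ✓ → 24188
loan_id=5: ✓ → 6515
loan_id=6: ✗
loan_id=7: ✓ → 72191
loan_id=8: ✓ → 24378
loan_id=9: ✓ → 5523
loan_id=10: ✗
loan_id=11: ✗
loan_id=12: ✗
loan_id=13: ✓ → 51851
loan_id=14: ✓ → 75278
loan_id=15: ✗
loan_id=16: ✓ → 20258
loan_id=17: ✓ → 46275
ltv_sum = 24188 + 6515 + 72191 + 24378 + 5523 + 51851 + 75278 + 20258 + 46275 = 326457

326457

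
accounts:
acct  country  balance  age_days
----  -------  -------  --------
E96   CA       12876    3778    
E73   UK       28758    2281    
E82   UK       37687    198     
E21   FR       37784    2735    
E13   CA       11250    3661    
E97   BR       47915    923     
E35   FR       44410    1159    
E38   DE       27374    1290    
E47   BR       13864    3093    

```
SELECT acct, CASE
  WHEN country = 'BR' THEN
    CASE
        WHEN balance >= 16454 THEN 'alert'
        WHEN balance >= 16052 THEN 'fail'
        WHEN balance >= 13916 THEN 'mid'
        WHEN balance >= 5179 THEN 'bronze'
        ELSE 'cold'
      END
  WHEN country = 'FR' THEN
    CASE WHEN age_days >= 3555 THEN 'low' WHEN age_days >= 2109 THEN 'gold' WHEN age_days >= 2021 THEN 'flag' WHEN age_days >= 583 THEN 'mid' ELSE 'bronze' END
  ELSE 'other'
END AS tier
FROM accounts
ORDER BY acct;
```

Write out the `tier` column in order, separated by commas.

acct=E13: country='CA' → outer ELSE → other
acct=E21: country='FR' → inner[age_days >= 2109] → gold
acct=E35: country='FR' → inner[age_days >= 583] → mid
acct=E38: country='DE' → outer ELSE → other
acct=E47: country='BR' → inner[balance >= 5179] → bronze
acct=E73: country='UK' → outer ELSE → other
acct=E82: country='UK' → outer ELSE → other
acct=E96: country='CA' → outer ELSE → other
acct=E97: country='BR' → inner[balance >= 16454] → alert

other, gold, mid, other, bronze, other, other, other, alert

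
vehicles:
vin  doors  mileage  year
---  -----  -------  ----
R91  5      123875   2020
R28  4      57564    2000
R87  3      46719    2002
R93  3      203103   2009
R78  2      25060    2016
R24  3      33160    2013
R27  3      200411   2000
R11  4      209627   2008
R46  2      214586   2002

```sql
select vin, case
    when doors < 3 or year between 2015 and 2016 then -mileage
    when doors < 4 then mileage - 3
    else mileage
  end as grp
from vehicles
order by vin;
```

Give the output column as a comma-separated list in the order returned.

209627, 33157, 200408, 57564, -214586, -25060, 46716, 123875, 203100

vin=R11: ELSE → 209627
vin=R24: doors < 4 → 33157
vin=R27: doors < 4 → 200408
vin=R28: ELSE → 57564
vin=R46: doors < 3 or year between 2015 and 2016 → -214586
vin=R78: doors < 3 or year between 2015 and 2016 → -25060
vin=R87: doors < 4 → 46716
vin=R91: ELSE → 123875
vin=R93: doors < 4 → 203100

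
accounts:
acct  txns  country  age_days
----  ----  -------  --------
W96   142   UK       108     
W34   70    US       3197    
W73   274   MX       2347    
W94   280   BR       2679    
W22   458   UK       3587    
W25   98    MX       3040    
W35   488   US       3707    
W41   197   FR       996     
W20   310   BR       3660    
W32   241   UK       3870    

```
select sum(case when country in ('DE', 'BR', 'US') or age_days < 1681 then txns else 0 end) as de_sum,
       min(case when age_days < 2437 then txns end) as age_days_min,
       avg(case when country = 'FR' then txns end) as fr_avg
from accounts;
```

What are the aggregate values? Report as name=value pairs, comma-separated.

de_sum=1487, age_days_min=142, fr_avg=197

[de_sum: country in ('DE', 'BR', 'US') or age_days < 1681]
acct=W96: ✓ → 142
acct=W34: ✓ → 70
acct=W73: ✗
acct=W94: ✓ → 280
acct=W22: ✗
acct=W25: ✗
acct=W35: ✓ → 488
acct=W41: ✓ → 197
acct=W20: ✓ → 310
acct=W32: ✗
de_sum = 142 + 70 + 280 + 488 + 197 + 310 = 1487
—
[age_days_min: age_days < 2437]
acct=W96: ✓ → 142
acct=W34: ✗
acct=W73: ✓ → 274
acct=W94: ✗
acct=W22: ✗
acct=W25: ✗
acct=W35: ✗
acct=W41: ✓ → 197
acct=W20: ✗
acct=W32: ✗
age_days_min = MIN(142, 274, 197) = 142
—
[fr_avg: country = 'FR']
acct=W96: ✗
acct=W34: ✗
acct=W73: ✗
acct=W94: ✗
acct=W22: ✗
acct=W25: ✗
acct=W35: ✗
acct=W41: ✓ → 197
acct=W20: ✗
acct=W32: ✗
fr_avg = 197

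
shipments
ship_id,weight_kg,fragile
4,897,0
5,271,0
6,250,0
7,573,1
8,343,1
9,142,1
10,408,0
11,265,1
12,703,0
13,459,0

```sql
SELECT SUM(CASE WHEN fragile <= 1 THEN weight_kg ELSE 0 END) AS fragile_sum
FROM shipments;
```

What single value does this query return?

4311

ship_id=4: ✓ → 897
ship_id=5: ✓ → 271
ship_id=6: ✓ → 250
ship_id=7: ✓ → 573
ship_id=8: ✓ → 343
ship_id=9: ✓ → 142
ship_id=10: ✓ → 408
ship_id=11: ✓ → 265
ship_id=12: ✓ → 703
ship_id=13: ✓ → 459
fragile_sum = 897 + 271 + 250 + 573 + 343 + 142 + 408 + 265 + 703 + 459 = 4311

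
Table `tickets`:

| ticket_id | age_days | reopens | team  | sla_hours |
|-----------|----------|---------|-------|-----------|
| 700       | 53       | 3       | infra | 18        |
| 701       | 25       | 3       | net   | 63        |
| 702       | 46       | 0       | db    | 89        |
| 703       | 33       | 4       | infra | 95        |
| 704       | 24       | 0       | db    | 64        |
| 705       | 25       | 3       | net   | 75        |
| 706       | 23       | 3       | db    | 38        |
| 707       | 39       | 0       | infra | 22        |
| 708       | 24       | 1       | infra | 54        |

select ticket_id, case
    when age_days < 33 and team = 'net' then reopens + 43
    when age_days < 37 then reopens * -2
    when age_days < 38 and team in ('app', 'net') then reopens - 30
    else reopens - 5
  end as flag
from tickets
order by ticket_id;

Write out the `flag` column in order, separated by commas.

-2, 46, -5, -8, 0, 46, -6, -5, -2

ticket_id=700: ELSE → -2
ticket_id=701: age_days < 33 and team = 'net' → 46
ticket_id=702: ELSE → -5
ticket_id=703: age_days < 37 → -8
ticket_id=704: age_days < 37 → 0
ticket_id=705: age_days < 33 and team = 'net' → 46
ticket_id=706: age_days < 37 → -6
ticket_id=707: ELSE → -5
ticket_id=708: age_days < 37 → -2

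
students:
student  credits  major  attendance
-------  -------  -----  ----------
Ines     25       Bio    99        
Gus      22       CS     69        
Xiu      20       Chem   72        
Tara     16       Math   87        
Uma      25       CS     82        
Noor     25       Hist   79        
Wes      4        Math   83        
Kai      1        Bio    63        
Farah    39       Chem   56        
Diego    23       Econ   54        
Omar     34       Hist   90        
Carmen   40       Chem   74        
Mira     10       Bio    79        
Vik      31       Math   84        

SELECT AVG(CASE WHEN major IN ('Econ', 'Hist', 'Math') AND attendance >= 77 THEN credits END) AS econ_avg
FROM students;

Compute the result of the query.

22

student=Ines: ✗
student=Gus: ✗
student=Xiu: ✗
student=Tara: ✓ → 16
student=Uma: ✗
student=Noor: ✓ → 25
student=Wes: ✓ → 4
student=Kai: ✗
student=Farah: ✗
student=Diego: ✗
student=Omar: ✓ → 34
student=Carmen: ✗
student=Mira: ✗
student=Vik: ✓ → 31
econ_avg = (16 + 25 + 4 + 34 + 31) / 5 = 22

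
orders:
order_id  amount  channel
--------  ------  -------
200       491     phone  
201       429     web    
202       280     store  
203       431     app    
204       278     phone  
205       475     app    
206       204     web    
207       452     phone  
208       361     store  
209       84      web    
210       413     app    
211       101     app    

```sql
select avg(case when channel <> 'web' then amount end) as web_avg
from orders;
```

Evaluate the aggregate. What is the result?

364.6666666667

order_id=200: ✓ → 491
order_id=201: ✗
order_id=202: ✓ → 280
order_id=203: ✓ → 431
order_id=204: ✓ → 278
order_id=205: ✓ → 475
order_id=206: ✗
order_id=207: ✓ → 452
order_id=208: ✓ → 361
order_id=209: ✗
order_id=210: ✓ → 413
order_id=211: ✓ → 101
web_avg = (491 + 280 + 431 + 278 + 475 + 452 + 361 + 413 + 101) / 9 = 364.6666666667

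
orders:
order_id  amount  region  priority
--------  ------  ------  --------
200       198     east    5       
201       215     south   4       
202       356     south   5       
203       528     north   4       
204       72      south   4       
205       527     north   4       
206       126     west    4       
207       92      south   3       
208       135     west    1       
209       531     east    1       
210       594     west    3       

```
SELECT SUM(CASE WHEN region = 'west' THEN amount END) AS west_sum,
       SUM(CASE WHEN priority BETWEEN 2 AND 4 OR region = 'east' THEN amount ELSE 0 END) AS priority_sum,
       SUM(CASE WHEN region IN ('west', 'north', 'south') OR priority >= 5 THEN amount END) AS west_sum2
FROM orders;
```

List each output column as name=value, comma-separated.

[west_sum: region = 'west']
order_id=200: ✗
order_id=201: ✗
order_id=202: ✗
order_id=203: ✗
order_id=204: ✗
order_id=205: ✗
order_id=206: ✓ → 126
order_id=207: ✗
order_id=208: ✓ → 135
order_id=209: ✗
order_id=210: ✓ → 594
west_sum = 126 + 135 + 594 = 855
—
[priority_sum: priority BETWEEN 2 AND 4 OR region = 'east']
order_id=200: ✓ → 198
order_id=201: ✓ → 215
order_id=202: ✗
order_id=203: ✓ → 528
order_id=204: ✓ → 72
order_id=205: ✓ → 527
order_id=206: ✓ → 126
order_id=207: ✓ → 92
order_id=208: ✗
order_id=209: ✓ → 531
order_id=210: ✓ → 594
priority_sum = 198 + 215 + 528 + 72 + 527 + 126 + 92 + 531 + 594 = 2883
—
[west_sum2: region IN ('west', 'north', 'south') OR priority >= 5]
order_id=200: ✓ → 198
order_id=201: ✓ → 215
order_id=202: ✓ → 356
order_id=203: ✓ → 528
order_id=204: ✓ → 72
order_id=205: ✓ → 527
order_id=206: ✓ → 126
order_id=207: ✓ → 92
order_id=208: ✓ → 135
order_id=209: ✗
order_id=210: ✓ → 594
west_sum2 = 198 + 215 + 356 + 528 + 72 + 527 + 126 + 92 + 135 + 594 = 2843

west_sum=855, priority_sum=2883, west_sum2=2843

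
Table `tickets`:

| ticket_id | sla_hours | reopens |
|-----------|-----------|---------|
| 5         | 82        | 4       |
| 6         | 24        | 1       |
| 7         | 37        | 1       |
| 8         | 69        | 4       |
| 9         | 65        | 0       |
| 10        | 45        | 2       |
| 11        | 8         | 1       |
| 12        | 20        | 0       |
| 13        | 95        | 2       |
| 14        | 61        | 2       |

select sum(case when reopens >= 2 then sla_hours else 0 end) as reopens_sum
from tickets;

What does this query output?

ticket_id=5: ✓ → 82
ticket_id=6: ✗
ticket_id=7: ✗
ticket_id=8: ✓ → 69
ticket_id=9: ✗
ticket_id=10: ✓ → 45
ticket_id=11: ✗
ticket_id=12: ✗
ticket_id=13: ✓ → 95
ticket_id=14: ✓ → 61
reopens_sum = 82 + 69 + 45 + 95 + 61 = 352

352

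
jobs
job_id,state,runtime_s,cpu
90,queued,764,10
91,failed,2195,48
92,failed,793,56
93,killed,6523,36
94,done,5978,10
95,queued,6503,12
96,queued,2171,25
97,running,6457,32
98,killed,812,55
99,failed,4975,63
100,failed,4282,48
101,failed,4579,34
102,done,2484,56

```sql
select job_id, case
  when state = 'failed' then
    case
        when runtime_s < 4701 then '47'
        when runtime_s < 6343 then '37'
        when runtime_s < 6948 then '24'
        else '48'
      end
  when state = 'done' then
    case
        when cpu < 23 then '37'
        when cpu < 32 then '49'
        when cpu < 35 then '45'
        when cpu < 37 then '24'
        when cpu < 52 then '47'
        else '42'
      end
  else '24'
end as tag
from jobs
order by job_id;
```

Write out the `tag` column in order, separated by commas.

24, 47, 47, 24, 37, 24, 24, 24, 24, 37, 47, 47, 42

job_id=90: state='queued' → outer ELSE → 24
job_id=91: state='failed' → inner[runtime_s < 4701] → 47
job_id=92: state='failed' → inner[runtime_s < 4701] → 47
job_id=93: state='killed' → outer ELSE → 24
job_id=94: state='done' → inner[cpu < 23] → 37
job_id=95: state='queued' → outer ELSE → 24
job_id=96: state='queued' → outer ELSE → 24
job_id=97: state='running' → outer ELSE → 24
job_id=98: state='killed' → outer ELSE → 24
job_id=99: state='failed' → inner[runtime_s < 6343] → 37
job_id=100: state='failed' → inner[runtime_s < 4701] → 47
job_id=101: state='failed' → inner[runtime_s < 4701] → 47
job_id=102: state='done' → inner[ELSE] → 42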